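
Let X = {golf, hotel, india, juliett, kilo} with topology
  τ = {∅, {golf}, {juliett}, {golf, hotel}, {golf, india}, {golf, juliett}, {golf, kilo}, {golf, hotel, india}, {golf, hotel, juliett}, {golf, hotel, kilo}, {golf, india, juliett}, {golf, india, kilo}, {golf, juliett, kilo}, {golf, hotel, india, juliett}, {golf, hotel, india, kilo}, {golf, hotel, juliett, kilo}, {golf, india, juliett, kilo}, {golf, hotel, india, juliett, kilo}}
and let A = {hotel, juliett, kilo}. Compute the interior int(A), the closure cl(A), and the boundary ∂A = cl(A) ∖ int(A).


int(A) = {juliett}, cl(A) = {hotel, juliett, kilo}, ∂A = {hotel, kilo}.

Closed sets in (X, τ) are complements of opens:
  closed(X, τ) = {∅, {hotel}, {india}, {juliett}, {kilo}, {hotel, india}, {hotel, juliett}, {hotel, kilo}, {india, juliett}, {india, kilo}, {juliett, kilo}, {hotel, india, juliett}, {hotel, india, kilo}, {hotel, juliett, kilo}, {india, juliett, kilo}, {golf, hotel, india, kilo}, {hotel, india, juliett, kilo}, {golf, hotel, india, juliett, kilo}}.
int(A) = ⋃ {U ∈ τ : U ⊆ A}. Opens contained in A: ∅, {juliett}.
Taking the union of these: int(A) = {juliett}.
cl(A) = ⋂ {C closed : A ⊆ C}. Closed sets containing A: {hotel, juliett, kilo}, {hotel, india, juliett, kilo}, {golf, hotel, india, juliett, kilo}.
Intersecting these: cl(A) = {hotel, juliett, kilo}.
∂A = cl(A) ∖ int(A) = {hotel, juliett, kilo} ∖ {juliett} = {hotel, kilo}.


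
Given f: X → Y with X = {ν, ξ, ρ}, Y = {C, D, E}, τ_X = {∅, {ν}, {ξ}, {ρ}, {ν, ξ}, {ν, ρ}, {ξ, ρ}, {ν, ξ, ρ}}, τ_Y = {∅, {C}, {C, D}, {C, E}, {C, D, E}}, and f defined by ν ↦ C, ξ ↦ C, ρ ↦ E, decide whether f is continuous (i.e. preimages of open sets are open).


f IS continuous.

Compute f^{-1}(U) for each U ∈ τ_Y:
  U = ∅: f^{-1}(U) = ∅ ∈ τ_X ✓.
  U = {C}: f^{-1}(U) = {ν, ξ} ∈ τ_X ✓.
  U = {C, D}: f^{-1}(U) = {ν, ξ} ∈ τ_X ✓.
  U = {C, E}: f^{-1}(U) = {ν, ξ, ρ} ∈ τ_X ✓.
  U = {C, D, E}: f^{-1}(U) = {ν, ξ, ρ} ∈ τ_X ✓.
Every preimage lies in τ_X, so f IS continuous.


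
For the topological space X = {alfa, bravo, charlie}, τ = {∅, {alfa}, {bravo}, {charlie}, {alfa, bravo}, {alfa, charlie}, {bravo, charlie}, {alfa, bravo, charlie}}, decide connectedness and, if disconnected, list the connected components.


(X, τ) is disconnected; components = [{alfa}, {bravo}, {charlie}].

Find clopen sets (U ∈ τ with X ∖ U ∈ τ):
  U = ∅, X ∖ U = {alfa, bravo, charlie} — both open, so U is clopen.
  U = {alfa}, X ∖ U = {bravo, charlie} — both open, so U is clopen.
  U = {bravo}, X ∖ U = {alfa, charlie} — both open, so U is clopen.
  U = {charlie}, X ∖ U = {alfa, bravo} — both open, so U is clopen.
  U = {alfa, bravo}, X ∖ U = {charlie} — both open, so U is clopen.
  U = {alfa, charlie}, X ∖ U = {bravo} — both open, so U is clopen.
  U = {bravo, charlie}, X ∖ U = {alfa} — both open, so U is clopen.
  U = {alfa, bravo, charlie}, X ∖ U = ∅ — both open, so U is clopen.
Nontrivial clopen(s) exist: e.g. {alfa}. So (X, τ) is disconnected.
Compute connected components by grouping points that agree on all clopens:
  component: {alfa}
  component: {bravo}
  component: {charlie}


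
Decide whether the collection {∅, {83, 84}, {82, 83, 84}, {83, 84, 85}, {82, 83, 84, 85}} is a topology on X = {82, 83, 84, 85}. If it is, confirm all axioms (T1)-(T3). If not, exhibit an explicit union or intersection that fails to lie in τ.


τ IS a topology on X.

Axiom (T1): ∅ ∈ τ? Yes; X ∈ τ? Yes.
Axiom (T2/T3): check pairwise unions and intersections of members of τ.
All pairwise intersections and unions checked — each lies in τ. Therefore τ satisfies (T1), (T2), (T3): it IS a topology on X.


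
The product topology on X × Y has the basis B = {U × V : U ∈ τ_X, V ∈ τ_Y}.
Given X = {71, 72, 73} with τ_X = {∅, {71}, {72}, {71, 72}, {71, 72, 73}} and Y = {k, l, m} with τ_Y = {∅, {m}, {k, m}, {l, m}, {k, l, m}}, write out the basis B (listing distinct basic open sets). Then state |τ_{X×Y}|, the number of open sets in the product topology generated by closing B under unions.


Basis B = {∅ × ∅, {71} × {m}, {72} × {m}, {71} × {k, m}, {71} × {l, m}, {71, 72} × {m}, {72} × {k, m}, {72} × {l, m}, {71} × {k, l, m}, {71, 72, 73} × {m}, {72} × {k, l, m}, {71, 72} × {k, m}, {71, 72} × {l, m}, {71, 72} × {k, l, m}, {71, 72, 73} × {k, m}, {71, 72, 73} × {l, m}, {71, 72, 73} × {k, l, m}}; |τ_{X×Y}| = 50.

Enumerate products U × V with U ∈ τ_X, V ∈ τ_Y (deduplicated):
  ∅ × ∅ = {} (∅)
  {71} × {m} = {(71,m)}
  {72} × {m} = {(72,m)}
  {71} × {k, m} = {(71,k), (71,m)}
  {71} × {l, m} = {(71,l), (71,m)}
  {71, 72} × {m} = {(71,m), (72,m)}
  {72} × {k, m} = {(72,k), (72,m)}
  {72} × {l, m} = {(72,l), (72,m)}
  {71} × {k, l, m} = {(71,k), (71,l), (71,m)}
  {71, 72, 73} × {m} = {(71,m), (72,m), (73,m)}
  {72} × {k, l, m} = {(72,k), (72,l), (72,m)}
  {71, 72} × {k, m} = {(71,k), (71,m), (72,k), (72,m)}
  {71, 72} × {l, m} = {(71,l), (71,m), (72,l), (72,m)}
  {71, 72} × {k, l, m} = {(71,k), (71,l), (71,m), (72,k), (72,l), (72,m)}
  {71, 72, 73} × {k, m} = {(71,k), (71,m), (72,k), (72,m), (73,k), (73,m)}
  {71, 72, 73} × {l, m} = {(71,l), (71,m), (72,l), (72,m), (73,l), (73,m)}
  {71, 72, 73} × {k, l, m} = {(71,k), (71,l), (71,m), (72,k), (72,l), (72,m), (73,k), (73,l), (73,m)}
These 17 distinct sets form the basis B.
Close under arbitrary unions to get τ_{X×Y}; counting gives |τ_{X×Y}| = 50.


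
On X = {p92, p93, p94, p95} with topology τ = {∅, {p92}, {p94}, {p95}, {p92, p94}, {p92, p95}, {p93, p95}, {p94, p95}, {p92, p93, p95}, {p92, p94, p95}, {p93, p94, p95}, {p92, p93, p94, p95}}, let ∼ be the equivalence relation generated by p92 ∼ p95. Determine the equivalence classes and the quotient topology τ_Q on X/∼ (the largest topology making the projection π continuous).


X/∼ = {[p92=p95], [p93], [p94]}; |τ_Q| = 6.

Equivalence classes: [p92=p95], [p93], [p94].
Quotient map π: X → X/∼ sends p92 ↦ [p92=p95], p93 ↦ [p93], p94 ↦ [p94], p95 ↦ [p92=p95].
For each subset V ⊆ X/∼, compute π^{-1}(V) ⊆ X and check whether π^{-1}(V) ∈ τ. V is open in τ_Q iff π^{-1}(V) ∈ τ.
  V = {}: π^{-1}(V) = ∅ ∈ τ ✓.
  V = {[p92=p95]}: π^{-1}(V) = {p92, p95} ∈ τ ✓.
  V = {[p93]}: π^{-1}(V) = {p93} ∉ τ ✗.
  V = {[p92=p95], [p93]}: π^{-1}(V) = {p92, p93, p95} ∈ τ ✓.
  V = {[p94]}: π^{-1}(V) = {p94} ∈ τ ✓.
  V = {[p92=p95], [p94]}: π^{-1}(V) = {p92, p94, p95} ∈ τ ✓.
  V = {[p93], [p94]}: π^{-1}(V) = {p93, p94} ∉ τ ✗.
  V = {[p92=p95], [p93], [p94]}: π^{-1}(V) = {p92, p93, p94, p95} ∈ τ ✓.
Open sets in the quotient: τ_Q = {{}, {[p92=p95]}, {[p92=p95], [p93]}, {[p94]}, {[p92=p95], [p94]}, {[p92=p95], [p93], [p94]}} (6 elements).


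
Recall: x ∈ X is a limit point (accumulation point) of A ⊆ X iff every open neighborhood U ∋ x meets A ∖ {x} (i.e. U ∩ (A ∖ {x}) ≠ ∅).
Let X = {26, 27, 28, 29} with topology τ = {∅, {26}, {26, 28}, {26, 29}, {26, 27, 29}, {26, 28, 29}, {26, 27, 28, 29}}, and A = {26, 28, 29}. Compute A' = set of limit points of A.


A' = {27, 28, 29}

For each x ∈ X, list the open sets U ∈ τ with x ∈ U, then check whether U ∩ (A ∖ {x}) ≠ ∅ for every such U.
  x = 26: open {26} ∋ x has {26} ∩ (A ∖ {26}) = ∅, so x is NOT a limit point.
  x = 27: opens ∋ x are {26, 27, 29}, {26, 27, 28, 29}; each meets A ∖ {27}, so x IS a limit point.
  x = 28: opens ∋ x are {26, 28}, {26, 28, 29}, {26, 27, 28, 29}; each meets A ∖ {28}, so x IS a limit point.
  x = 29: opens ∋ x are {26, 29}, {26, 27, 29}, {26, 28, 29}, {26, 27, 28, 29}; each meets A ∖ {29}, so x IS a limit point.
Collecting: A' = {27, 28, 29}.


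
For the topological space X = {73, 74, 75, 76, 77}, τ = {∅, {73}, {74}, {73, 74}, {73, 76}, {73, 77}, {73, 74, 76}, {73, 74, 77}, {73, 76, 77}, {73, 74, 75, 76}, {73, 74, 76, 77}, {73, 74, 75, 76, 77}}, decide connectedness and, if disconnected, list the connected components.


(X, τ) is connected.

Find clopen sets (U ∈ τ with X ∖ U ∈ τ):
  U = ∅, X ∖ U = {73, 74, 75, 76, 77} — both open, so U is clopen.
  U = {73, 74, 75, 76, 77}, X ∖ U = ∅ — both open, so U is clopen.
Only trivial clopens (∅ and X) exist, so (X, τ) is connected.
Compute connected components by grouping points that agree on all clopens:
  component: {73, 74, 75, 76, 77}


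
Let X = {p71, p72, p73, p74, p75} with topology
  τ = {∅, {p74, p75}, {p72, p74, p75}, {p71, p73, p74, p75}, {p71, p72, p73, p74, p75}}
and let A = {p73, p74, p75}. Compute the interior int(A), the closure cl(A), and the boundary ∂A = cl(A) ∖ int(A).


int(A) = {p74, p75}, cl(A) = {p71, p72, p73, p74, p75}, ∂A = {p71, p72, p73}.

Closed sets in (X, τ) are complements of opens:
  closed(X, τ) = {∅, {p72}, {p71, p73}, {p71, p72, p73}, {p71, p72, p73, p74, p75}}.
int(A) = ⋃ {U ∈ τ : U ⊆ A}. Opens contained in A: ∅, {p74, p75}.
Taking the union of these: int(A) = {p74, p75}.
cl(A) = ⋂ {C closed : A ⊆ C}. Closed sets containing A: {p71, p72, p73, p74, p75}.
Intersecting these: cl(A) = {p71, p72, p73, p74, p75}.
∂A = cl(A) ∖ int(A) = {p71, p72, p73, p74, p75} ∖ {p74, p75} = {p71, p72, p73}.


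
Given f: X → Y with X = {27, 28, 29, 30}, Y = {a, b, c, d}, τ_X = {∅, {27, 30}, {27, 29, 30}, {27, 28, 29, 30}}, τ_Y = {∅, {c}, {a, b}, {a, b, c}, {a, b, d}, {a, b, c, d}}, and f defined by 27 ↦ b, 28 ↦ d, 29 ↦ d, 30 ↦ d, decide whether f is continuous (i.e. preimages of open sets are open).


f is NOT continuous.

Compute f^{-1}(U) for each U ∈ τ_Y:
  U = ∅: f^{-1}(U) = ∅ ∈ τ_X ✓.
  U = {c}: f^{-1}(U) = ∅ ∈ τ_X ✓.
  U = {a, b}: f^{-1}(U) = {27} ∉ τ_X ✗.
  U = {a, b, c}: f^{-1}(U) = {27} ∉ τ_X ✗.
  U = {a, b, d}: f^{-1}(U) = {27, 28, 29, 30} ∈ τ_X ✓.
  U = {a, b, c, d}: f^{-1}(U) = {27, 28, 29, 30} ∈ τ_X ✓.
Found U = {a, b} with f^{-1}(U) = {27} not in τ_X. Therefore f is NOT continuous.


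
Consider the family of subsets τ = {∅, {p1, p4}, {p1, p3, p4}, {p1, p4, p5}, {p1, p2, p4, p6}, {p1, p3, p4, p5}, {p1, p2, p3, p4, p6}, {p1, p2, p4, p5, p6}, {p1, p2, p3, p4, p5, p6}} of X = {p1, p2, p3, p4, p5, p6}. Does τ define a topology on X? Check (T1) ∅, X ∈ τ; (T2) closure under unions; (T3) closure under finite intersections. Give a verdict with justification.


τ IS a topology on X.

Axiom (T1): ∅ ∈ τ? Yes; X ∈ τ? Yes.
Axiom (T2/T3): check pairwise unions and intersections of members of τ.
All pairwise intersections and unions checked — each lies in τ. Therefore τ satisfies (T1), (T2), (T3): it IS a topology on X.


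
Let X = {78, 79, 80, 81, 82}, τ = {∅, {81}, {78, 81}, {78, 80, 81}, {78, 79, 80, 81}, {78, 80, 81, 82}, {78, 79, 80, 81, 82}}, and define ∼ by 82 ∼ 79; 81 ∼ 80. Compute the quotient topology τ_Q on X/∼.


X/∼ = {[78], [79=82], [80=81]}; |τ_Q| = 3.

Equivalence classes: [78], [79=82], [80=81].
Quotient map π: X → X/∼ sends 78 ↦ [78], 79 ↦ [79=82], 80 ↦ [80=81], 81 ↦ [80=81], 82 ↦ [79=82].
For each subset V ⊆ X/∼, compute π^{-1}(V) ⊆ X and check whether π^{-1}(V) ∈ τ. V is open in τ_Q iff π^{-1}(V) ∈ τ.
  V = {}: π^{-1}(V) = ∅ ∈ τ ✓.
  V = {[78]}: π^{-1}(V) = {78} ∉ τ ✗.
  V = {[79=82]}: π^{-1}(V) = {79, 82} ∉ τ ✗.
  V = {[78], [79=82]}: π^{-1}(V) = {78, 79, 82} ∉ τ ✗.
  V = {[80=81]}: π^{-1}(V) = {80, 81} ∉ τ ✗.
  V = {[78], [80=81]}: π^{-1}(V) = {78, 80, 81} ∈ τ ✓.
  V = {[79=82], [80=81]}: π^{-1}(V) = {79, 80, 81, 82} ∉ τ ✗.
  V = {[78], [79=82], [80=81]}: π^{-1}(V) = {78, 79, 80, 81, 82} ∈ τ ✓.
Open sets in the quotient: τ_Q = {{}, {[78], [80=81]}, {[78], [79=82], [80=81]}} (3 elements).


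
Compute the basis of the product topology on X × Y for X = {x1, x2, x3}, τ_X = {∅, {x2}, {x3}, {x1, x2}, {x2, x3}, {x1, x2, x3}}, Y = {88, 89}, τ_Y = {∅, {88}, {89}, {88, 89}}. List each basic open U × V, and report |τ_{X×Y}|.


Basis B = {∅ × ∅, {x2} × {88}, {x2} × {89}, {x3} × {88}, {x3} × {89}, {x1, x2} × {88}, {x1, x2} × {89}, {x2} × {88, 89}, {x2, x3} × {88}, {x2, x3} × {89}, {x3} × {88, 89}, {x1, x2, x3} × {88}, {x1, x2, x3} × {89}, {x1, x2} × {88, 89}, {x2, x3} × {88, 89}, {x1, x2, x3} × {88, 89}}; |τ_{X×Y}| = 36.

Enumerate products U × V with U ∈ τ_X, V ∈ τ_Y (deduplicated):
  ∅ × ∅ = {} (∅)
  {x2} × {88} = {(x2,88)}
  {x2} × {89} = {(x2,89)}
  {x3} × {88} = {(x3,88)}
  {x3} × {89} = {(x3,89)}
  {x1, x2} × {88} = {(x1,88), (x2,88)}
  {x1, x2} × {89} = {(x1,89), (x2,89)}
  {x2} × {88, 89} = {(x2,88), (x2,89)}
  {x2, x3} × {88} = {(x2,88), (x3,88)}
  {x2, x3} × {89} = {(x2,89), (x3,89)}
  {x3} × {88, 89} = {(x3,88), (x3,89)}
  {x1, x2, x3} × {88} = {(x1,88), (x2,88), (x3,88)}
  {x1, x2, x3} × {89} = {(x1,89), (x2,89), (x3,89)}
  {x1, x2} × {88, 89} = {(x1,88), (x1,89), (x2,88), (x2,89)}
  {x2, x3} × {88, 89} = {(x2,88), (x2,89), (x3,88), (x3,89)}
  {x1, x2, x3} × {88, 89} = {(x1,88), (x1,89), (x2,88), (x2,89), (x3,88), (x3,89)}
These 16 distinct sets form the basis B.
Close under arbitrary unions to get τ_{X×Y}; counting gives |τ_{X×Y}| = 36.


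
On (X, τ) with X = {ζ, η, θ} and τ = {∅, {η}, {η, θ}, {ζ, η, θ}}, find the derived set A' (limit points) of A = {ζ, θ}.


A' = {ζ}

For each x ∈ X, list the open sets U ∈ τ with x ∈ U, then check whether U ∩ (A ∖ {x}) ≠ ∅ for every such U.
  x = ζ: opens ∋ x are {ζ, η, θ}; each meets A ∖ {ζ}, so x IS a limit point.
  x = η: open {η} ∋ x has {η} ∩ (A ∖ {η}) = ∅, so x is NOT a limit point.
  x = θ: open {η, θ} ∋ x has {η, θ} ∩ (A ∖ {θ}) = ∅, so x is NOT a limit point.
Collecting: A' = {ζ}.


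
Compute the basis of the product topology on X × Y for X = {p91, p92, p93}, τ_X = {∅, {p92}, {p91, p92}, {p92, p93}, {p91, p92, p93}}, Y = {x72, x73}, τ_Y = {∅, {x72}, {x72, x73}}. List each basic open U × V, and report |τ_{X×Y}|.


Basis B = {∅ × ∅, {p92} × {x72}, {p91, p92} × {x72}, {p92} × {x72, x73}, {p92, p93} × {x72}, {p91, p92, p93} × {x72}, {p91, p92} × {x72, x73}, {p92, p93} × {x72, x73}, {p91, p92, p93} × {x72, x73}}; |τ_{X×Y}| = 14.

Enumerate products U × V with U ∈ τ_X, V ∈ τ_Y (deduplicated):
  ∅ × ∅ = {} (∅)
  {p92} × {x72} = {(p92,x72)}
  {p91, p92} × {x72} = {(p91,x72), (p92,x72)}
  {p92} × {x72, x73} = {(p92,x72), (p92,x73)}
  {p92, p93} × {x72} = {(p92,x72), (p93,x72)}
  {p91, p92, p93} × {x72} = {(p91,x72), (p92,x72), (p93,x72)}
  {p91, p92} × {x72, x73} = {(p91,x72), (p91,x73), (p92,x72), (p92,x73)}
  {p92, p93} × {x72, x73} = {(p92,x72), (p92,x73), (p93,x72), (p93,x73)}
  {p91, p92, p93} × {x72, x73} = {(p91,x72), (p91,x73), (p92,x72), (p92,x73), (p93,x72), (p93,x73)}
These 9 distinct sets form the basis B.
Close under arbitrary unions to get τ_{X×Y}; counting gives |τ_{X×Y}| = 14.


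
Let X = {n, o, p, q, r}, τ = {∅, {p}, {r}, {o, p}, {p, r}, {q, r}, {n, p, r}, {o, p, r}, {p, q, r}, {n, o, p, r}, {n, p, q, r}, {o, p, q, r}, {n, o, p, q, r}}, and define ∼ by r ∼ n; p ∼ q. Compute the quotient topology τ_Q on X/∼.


X/∼ = {[n=r], [o], [p=q]}; |τ_Q| = 3.

Equivalence classes: [n=r], [o], [p=q].
Quotient map π: X → X/∼ sends n ↦ [n=r], o ↦ [o], p ↦ [p=q], q ↦ [p=q], r ↦ [n=r].
For each subset V ⊆ X/∼, compute π^{-1}(V) ⊆ X and check whether π^{-1}(V) ∈ τ. V is open in τ_Q iff π^{-1}(V) ∈ τ.
  V = {}: π^{-1}(V) = ∅ ∈ τ ✓.
  V = {[n=r]}: π^{-1}(V) = {n, r} ∉ τ ✗.
  V = {[o]}: π^{-1}(V) = {o} ∉ τ ✗.
  V = {[n=r], [o]}: π^{-1}(V) = {n, o, r} ∉ τ ✗.
  V = {[p=q]}: π^{-1}(V) = {p, q} ∉ τ ✗.
  V = {[n=r], [p=q]}: π^{-1}(V) = {n, p, q, r} ∈ τ ✓.
  V = {[o], [p=q]}: π^{-1}(V) = {o, p, q} ∉ τ ✗.
  V = {[n=r], [o], [p=q]}: π^{-1}(V) = {n, o, p, q, r} ∈ τ ✓.
Open sets in the quotient: τ_Q = {{}, {[n=r], [p=q]}, {[n=r], [o], [p=q]}} (3 elements).


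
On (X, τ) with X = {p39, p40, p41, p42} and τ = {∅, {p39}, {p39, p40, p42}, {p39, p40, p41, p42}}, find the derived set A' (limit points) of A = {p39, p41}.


A' = {p40, p41, p42}

For each x ∈ X, list the open sets U ∈ τ with x ∈ U, then check whether U ∩ (A ∖ {x}) ≠ ∅ for every such U.
  x = p39: open {p39} ∋ x has {p39} ∩ (A ∖ {p39}) = ∅, so x is NOT a limit point.
  x = p40: opens ∋ x are {p39, p40, p42}, {p39, p40, p41, p42}; each meets A ∖ {p40}, so x IS a limit point.
  x = p41: opens ∋ x are {p39, p40, p41, p42}; each meets A ∖ {p41}, so x IS a limit point.
  x = p42: opens ∋ x are {p39, p40, p42}, {p39, p40, p41, p42}; each meets A ∖ {p42}, so x IS a limit point.
Collecting: A' = {p40, p41, p42}.


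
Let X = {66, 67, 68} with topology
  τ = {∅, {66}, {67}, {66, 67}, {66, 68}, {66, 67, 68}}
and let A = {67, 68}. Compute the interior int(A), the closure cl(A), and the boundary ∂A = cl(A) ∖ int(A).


int(A) = {67}, cl(A) = {67, 68}, ∂A = {68}.

Closed sets in (X, τ) are complements of opens:
  closed(X, τ) = {∅, {67}, {68}, {66, 68}, {67, 68}, {66, 67, 68}}.
int(A) = ⋃ {U ∈ τ : U ⊆ A}. Opens contained in A: ∅, {67}.
Taking the union of these: int(A) = {67}.
cl(A) = ⋂ {C closed : A ⊆ C}. Closed sets containing A: {67, 68}, {66, 67, 68}.
Intersecting these: cl(A) = {67, 68}.
∂A = cl(A) ∖ int(A) = {67, 68} ∖ {67} = {68}.


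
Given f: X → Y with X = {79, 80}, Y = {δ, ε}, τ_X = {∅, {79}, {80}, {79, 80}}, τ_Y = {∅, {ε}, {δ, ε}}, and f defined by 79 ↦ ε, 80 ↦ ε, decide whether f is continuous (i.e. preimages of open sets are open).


f IS continuous.

Compute f^{-1}(U) for each U ∈ τ_Y:
  U = ∅: f^{-1}(U) = ∅ ∈ τ_X ✓.
  U = {ε}: f^{-1}(U) = {79, 80} ∈ τ_X ✓.
  U = {δ, ε}: f^{-1}(U) = {79, 80} ∈ τ_X ✓.
Every preimage lies in τ_X, so f IS continuous.


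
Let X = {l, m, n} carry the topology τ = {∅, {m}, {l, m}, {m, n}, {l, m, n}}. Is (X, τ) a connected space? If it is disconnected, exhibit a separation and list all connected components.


(X, τ) is connected.

Find clopen sets (U ∈ τ with X ∖ U ∈ τ):
  U = ∅, X ∖ U = {l, m, n} — both open, so U is clopen.
  U = {l, m, n}, X ∖ U = ∅ — both open, so U is clopen.
Only trivial clopens (∅ and X) exist, so (X, τ) is connected.
Compute connected components by grouping points that agree on all clopens:
  component: {l, m, n}


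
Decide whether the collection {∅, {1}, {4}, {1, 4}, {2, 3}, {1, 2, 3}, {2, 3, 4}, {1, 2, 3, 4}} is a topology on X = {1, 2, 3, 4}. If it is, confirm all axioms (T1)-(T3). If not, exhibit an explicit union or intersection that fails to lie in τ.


τ IS a topology on X.

Axiom (T1): ∅ ∈ τ? Yes; X ∈ τ? Yes.
Axiom (T2/T3): check pairwise unions and intersections of members of τ.
All pairwise intersections and unions checked — each lies in τ. Therefore τ satisfies (T1), (T2), (T3): it IS a topology on X.


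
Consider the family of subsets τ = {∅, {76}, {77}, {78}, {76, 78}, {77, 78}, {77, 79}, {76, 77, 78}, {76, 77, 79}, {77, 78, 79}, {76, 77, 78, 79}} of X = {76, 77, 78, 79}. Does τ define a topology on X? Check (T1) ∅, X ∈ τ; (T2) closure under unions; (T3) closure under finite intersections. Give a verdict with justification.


τ is NOT a topology on X.

Axiom (T1): ∅ ∈ τ? Yes; X ∈ τ? Yes.
Axiom (T2/T3): check pairwise unions and intersections of members of τ.
Counterexample for (T2): {76} ∪ {77} = {76, 77} ∉ τ. Therefore τ is NOT a topology.


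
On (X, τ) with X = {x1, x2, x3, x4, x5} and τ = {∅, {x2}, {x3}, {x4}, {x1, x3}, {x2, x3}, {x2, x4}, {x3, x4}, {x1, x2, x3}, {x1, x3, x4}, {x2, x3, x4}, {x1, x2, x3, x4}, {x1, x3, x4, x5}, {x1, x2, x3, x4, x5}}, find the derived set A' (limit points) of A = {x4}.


A' = {x5}

For each x ∈ X, list the open sets U ∈ τ with x ∈ U, then check whether U ∩ (A ∖ {x}) ≠ ∅ for every such U.
  x = x1: open {x1, x3} ∋ x has {x1, x3} ∩ (A ∖ {x1}) = ∅, so x is NOT a limit point.
  x = x2: open {x2} ∋ x has {x2} ∩ (A ∖ {x2}) = ∅, so x is NOT a limit point.
  x = x3: open {x3} ∋ x has {x3} ∩ (A ∖ {x3}) = ∅, so x is NOT a limit point.
  x = x4: open {x4} ∋ x has {x4} ∩ (A ∖ {x4}) = ∅, so x is NOT a limit point.
  x = x5: opens ∋ x are {x1, x3, x4, x5}, {x1, x2, x3, x4, x5}; each meets A ∖ {x5}, so x IS a limit point.
Collecting: A' = {x5}.


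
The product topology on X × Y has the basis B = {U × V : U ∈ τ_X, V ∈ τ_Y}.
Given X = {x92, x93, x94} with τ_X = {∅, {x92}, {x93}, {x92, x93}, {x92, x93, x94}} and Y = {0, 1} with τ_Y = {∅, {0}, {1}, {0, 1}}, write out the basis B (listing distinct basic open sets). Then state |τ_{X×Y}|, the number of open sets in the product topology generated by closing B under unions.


Basis B = {∅ × ∅, {x92} × {0}, {x92} × {1}, {x93} × {0}, {x93} × {1}, {x92} × {0, 1}, {x92, x93} × {0}, {x92, x93} × {1}, {x93} × {0, 1}, {x92, x93, x94} × {0}, {x92, x93, x94} × {1}, {x92, x93} × {0, 1}, {x92, x93, x94} × {0, 1}}; |τ_{X×Y}| = 25.

Enumerate products U × V with U ∈ τ_X, V ∈ τ_Y (deduplicated):
  ∅ × ∅ = {} (∅)
  {x92} × {0} = {(x92,0)}
  {x92} × {1} = {(x92,1)}
  {x93} × {0} = {(x93,0)}
  {x93} × {1} = {(x93,1)}
  {x92} × {0, 1} = {(x92,0), (x92,1)}
  {x92, x93} × {0} = {(x92,0), (x93,0)}
  {x92, x93} × {1} = {(x92,1), (x93,1)}
  {x93} × {0, 1} = {(x93,0), (x93,1)}
  {x92, x93, x94} × {0} = {(x92,0), (x93,0), (x94,0)}
  {x92, x93, x94} × {1} = {(x92,1), (x93,1), (x94,1)}
  {x92, x93} × {0, 1} = {(x92,0), (x92,1), (x93,0), (x93,1)}
  {x92, x93, x94} × {0, 1} = {(x92,0), (x92,1), (x93,0), (x93,1), (x94,0), (x94,1)}
These 13 distinct sets form the basis B.
Close under arbitrary unions to get τ_{X×Y}; counting gives |τ_{X×Y}| = 25.


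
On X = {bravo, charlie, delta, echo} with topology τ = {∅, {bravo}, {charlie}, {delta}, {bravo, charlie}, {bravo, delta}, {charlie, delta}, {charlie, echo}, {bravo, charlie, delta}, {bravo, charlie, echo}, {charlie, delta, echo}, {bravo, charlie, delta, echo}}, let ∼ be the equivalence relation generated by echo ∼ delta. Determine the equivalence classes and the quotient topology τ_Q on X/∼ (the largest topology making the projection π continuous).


X/∼ = {[bravo], [charlie], [delta=echo]}; |τ_Q| = 6.

Equivalence classes: [bravo], [charlie], [delta=echo].
Quotient map π: X → X/∼ sends bravo ↦ [bravo], charlie ↦ [charlie], delta ↦ [delta=echo], echo ↦ [delta=echo].
For each subset V ⊆ X/∼, compute π^{-1}(V) ⊆ X and check whether π^{-1}(V) ∈ τ. V is open in τ_Q iff π^{-1}(V) ∈ τ.
  V = {}: π^{-1}(V) = ∅ ∈ τ ✓.
  V = {[bravo]}: π^{-1}(V) = {bravo} ∈ τ ✓.
  V = {[charlie]}: π^{-1}(V) = {charlie} ∈ τ ✓.
  V = {[bravo], [charlie]}: π^{-1}(V) = {bravo, charlie} ∈ τ ✓.
  V = {[delta=echo]}: π^{-1}(V) = {delta, echo} ∉ τ ✗.
  V = {[bravo], [delta=echo]}: π^{-1}(V) = {bravo, delta, echo} ∉ τ ✗.
  V = {[charlie], [delta=echo]}: π^{-1}(V) = {charlie, delta, echo} ∈ τ ✓.
  V = {[bravo], [charlie], [delta=echo]}: π^{-1}(V) = {bravo, charlie, delta, echo} ∈ τ ✓.
Open sets in the quotient: τ_Q = {{}, {[bravo]}, {[charlie]}, {[bravo], [charlie]}, {[charlie], [delta=echo]}, {[bravo], [charlie], [delta=echo]}} (6 elements).


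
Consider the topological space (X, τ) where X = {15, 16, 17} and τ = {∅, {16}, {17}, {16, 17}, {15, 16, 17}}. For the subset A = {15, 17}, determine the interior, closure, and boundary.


int(A) = {17}, cl(A) = {15, 17}, ∂A = {15}.

Closed sets in (X, τ) are complements of opens:
  closed(X, τ) = {∅, {15}, {15, 16}, {15, 17}, {15, 16, 17}}.
int(A) = ⋃ {U ∈ τ : U ⊆ A}. Opens contained in A: ∅, {17}.
Taking the union of these: int(A) = {17}.
cl(A) = ⋂ {C closed : A ⊆ C}. Closed sets containing A: {15, 17}, {15, 16, 17}.
Intersecting these: cl(A) = {15, 17}.
∂A = cl(A) ∖ int(A) = {15, 17} ∖ {17} = {15}.


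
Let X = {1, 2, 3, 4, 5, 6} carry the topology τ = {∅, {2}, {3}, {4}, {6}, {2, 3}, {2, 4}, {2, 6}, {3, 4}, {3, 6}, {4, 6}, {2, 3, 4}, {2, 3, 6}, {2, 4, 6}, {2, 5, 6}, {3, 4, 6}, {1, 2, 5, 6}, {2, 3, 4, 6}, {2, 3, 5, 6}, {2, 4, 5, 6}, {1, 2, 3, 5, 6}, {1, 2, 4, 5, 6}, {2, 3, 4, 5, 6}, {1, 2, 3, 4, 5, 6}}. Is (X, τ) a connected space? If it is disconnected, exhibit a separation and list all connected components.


(X, τ) is disconnected; components = [{3}, {4}, {1, 2, 5, 6}].

Find clopen sets (U ∈ τ with X ∖ U ∈ τ):
  U = ∅, X ∖ U = {1, 2, 3, 4, 5, 6} — both open, so U is clopen.
  U = {3}, X ∖ U = {1, 2, 4, 5, 6} — both open, so U is clopen.
  U = {4}, X ∖ U = {1, 2, 3, 5, 6} — both open, so U is clopen.
  U = {3, 4}, X ∖ U = {1, 2, 5, 6} — both open, so U is clopen.
  U = {1, 2, 5, 6}, X ∖ U = {3, 4} — both open, so U is clopen.
  U = {1, 2, 3, 5, 6}, X ∖ U = {4} — both open, so U is clopen.
  U = {1, 2, 4, 5, 6}, X ∖ U = {3} — both open, so U is clopen.
  U = {1, 2, 3, 4, 5, 6}, X ∖ U = ∅ — both open, so U is clopen.
Nontrivial clopen(s) exist: e.g. {3, 4}. So (X, τ) is disconnected.
Compute connected components by grouping points that agree on all clopens:
  component: {3}
  component: {4}
  component: {1, 2, 5, 6}


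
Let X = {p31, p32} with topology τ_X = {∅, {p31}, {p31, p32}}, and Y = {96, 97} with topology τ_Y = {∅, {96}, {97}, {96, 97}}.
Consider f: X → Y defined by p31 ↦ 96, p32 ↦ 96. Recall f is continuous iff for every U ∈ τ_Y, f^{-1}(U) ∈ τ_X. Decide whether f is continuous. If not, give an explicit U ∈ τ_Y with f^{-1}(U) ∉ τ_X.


f IS continuous.

Compute f^{-1}(U) for each U ∈ τ_Y:
  U = ∅: f^{-1}(U) = ∅ ∈ τ_X ✓.
  U = {96}: f^{-1}(U) = {p31, p32} ∈ τ_X ✓.
  U = {97}: f^{-1}(U) = ∅ ∈ τ_X ✓.
  U = {96, 97}: f^{-1}(U) = {p31, p32} ∈ τ_X ✓.
Every preimage lies in τ_X, so f IS continuous.


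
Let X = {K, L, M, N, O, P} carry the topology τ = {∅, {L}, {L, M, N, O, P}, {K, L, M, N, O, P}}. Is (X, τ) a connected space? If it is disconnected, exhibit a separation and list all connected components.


(X, τ) is connected.

Find clopen sets (U ∈ τ with X ∖ U ∈ τ):
  U = ∅, X ∖ U = {K, L, M, N, O, P} — both open, so U is clopen.
  U = {K, L, M, N, O, P}, X ∖ U = ∅ — both open, so U is clopen.
Only trivial clopens (∅ and X) exist, so (X, τ) is connected.
Compute connected components by grouping points that agree on all clopens:
  component: {K, L, M, N, O, P}


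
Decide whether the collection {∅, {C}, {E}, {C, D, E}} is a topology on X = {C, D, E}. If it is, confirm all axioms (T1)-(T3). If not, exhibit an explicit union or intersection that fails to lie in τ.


τ is NOT a topology on X.

Axiom (T1): ∅ ∈ τ? Yes; X ∈ τ? Yes.
Axiom (T2/T3): check pairwise unions and intersections of members of τ.
Counterexample for (T2): {C} ∪ {E} = {C, E} ∉ τ. Therefore τ is NOT a topology.


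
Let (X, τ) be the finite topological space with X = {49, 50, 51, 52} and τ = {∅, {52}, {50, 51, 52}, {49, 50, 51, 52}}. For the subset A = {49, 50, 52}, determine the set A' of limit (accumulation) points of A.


A' = {49, 50, 51}

For each x ∈ X, list the open sets U ∈ τ with x ∈ U, then check whether U ∩ (A ∖ {x}) ≠ ∅ for every such U.
  x = 49: opens ∋ x are {49, 50, 51, 52}; each meets A ∖ {49}, so x IS a limit point.
  x = 50: opens ∋ x are {50, 51, 52}, {49, 50, 51, 52}; each meets A ∖ {50}, so x IS a limit point.
  x = 51: opens ∋ x are {50, 51, 52}, {49, 50, 51, 52}; each meets A ∖ {51}, so x IS a limit point.
  x = 52: open {52} ∋ x has {52} ∩ (A ∖ {52}) = ∅, so x is NOT a limit point.
Collecting: A' = {49, 50, 51}.


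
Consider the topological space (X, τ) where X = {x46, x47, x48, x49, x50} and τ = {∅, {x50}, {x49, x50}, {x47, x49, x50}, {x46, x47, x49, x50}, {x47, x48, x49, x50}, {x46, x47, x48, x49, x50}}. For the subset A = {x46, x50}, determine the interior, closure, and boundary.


int(A) = {x50}, cl(A) = {x46, x47, x48, x49, x50}, ∂A = {x46, x47, x48, x49}.

Closed sets in (X, τ) are complements of opens:
  closed(X, τ) = {∅, {x46}, {x48}, {x46, x48}, {x46, x47, x48}, {x46, x47, x48, x49}, {x46, x47, x48, x49, x50}}.
int(A) = ⋃ {U ∈ τ : U ⊆ A}. Opens contained in A: ∅, {x50}.
Taking the union of these: int(A) = {x50}.
cl(A) = ⋂ {C closed : A ⊆ C}. Closed sets containing A: {x46, x47, x48, x49, x50}.
Intersecting these: cl(A) = {x46, x47, x48, x49, x50}.
∂A = cl(A) ∖ int(A) = {x46, x47, x48, x49, x50} ∖ {x50} = {x46, x47, x48, x49}.


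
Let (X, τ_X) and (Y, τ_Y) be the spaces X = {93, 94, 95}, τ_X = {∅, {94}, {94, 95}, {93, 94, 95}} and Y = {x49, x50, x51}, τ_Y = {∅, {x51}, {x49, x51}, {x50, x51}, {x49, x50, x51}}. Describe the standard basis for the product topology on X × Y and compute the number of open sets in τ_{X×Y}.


Basis B = {∅ × ∅, {94} × {x51}, {94} × {x49, x51}, {94} × {x50, x51}, {94, 95} × {x51}, {93, 94, 95} × {x51}, {94} × {x49, x50, x51}, {94, 95} × {x49, x51}, {94, 95} × {x50, x51}, {93, 94, 95} × {x49, x51}, {93, 94, 95} × {x50, x51}, {94, 95} × {x49, x50, x51}, {93, 94, 95} × {x49, x50, x51}}; |τ_{X×Y}| = 30.

Enumerate products U × V with U ∈ τ_X, V ∈ τ_Y (deduplicated):
  ∅ × ∅ = {} (∅)
  {94} × {x51} = {(94,x51)}
  {94} × {x49, x51} = {(94,x49), (94,x51)}
  {94} × {x50, x51} = {(94,x50), (94,x51)}
  {94, 95} × {x51} = {(94,x51), (95,x51)}
  {93, 94, 95} × {x51} = {(93,x51), (94,x51), (95,x51)}
  {94} × {x49, x50, x51} = {(94,x49), (94,x50), (94,x51)}
  {94, 95} × {x49, x51} = {(94,x49), (94,x51), (95,x49), (95,x51)}
  {94, 95} × {x50, x51} = {(94,x50), (94,x51), (95,x50), (95,x51)}
  {93, 94, 95} × {x49, x51} = {(93,x49), (93,x51), (94,x49), (94,x51), (95,x49), (95,x51)}
  {93, 94, 95} × {x50, x51} = {(93,x50), (93,x51), (94,x50), (94,x51), (95,x50), (95,x51)}
  {94, 95} × {x49, x50, x51} = {(94,x49), (94,x50), (94,x51), (95,x49), (95,x50), (95,x51)}
  {93, 94, 95} × {x49, x50, x51} = {(93,x49), (93,x50), (93,x51), (94,x49), (94,x50), (94,x51), (95,x49), (95,x50), (95,x51)}
These 13 distinct sets form the basis B.
Close under arbitrary unions to get τ_{X×Y}; counting gives |τ_{X×Y}| = 30.


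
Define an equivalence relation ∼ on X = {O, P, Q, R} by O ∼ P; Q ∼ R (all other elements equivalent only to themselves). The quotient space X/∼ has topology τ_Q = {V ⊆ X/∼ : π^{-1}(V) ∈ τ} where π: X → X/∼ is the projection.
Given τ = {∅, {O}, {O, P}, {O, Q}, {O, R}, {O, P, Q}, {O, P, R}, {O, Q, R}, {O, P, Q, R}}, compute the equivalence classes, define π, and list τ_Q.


X/∼ = {[O=P], [Q=R]}; |τ_Q| = 3.

Equivalence classes: [O=P], [Q=R].
Quotient map π: X → X/∼ sends O ↦ [O=P], P ↦ [O=P], Q ↦ [Q=R], R ↦ [Q=R].
For each subset V ⊆ X/∼, compute π^{-1}(V) ⊆ X and check whether π^{-1}(V) ∈ τ. V is open in τ_Q iff π^{-1}(V) ∈ τ.
  V = {}: π^{-1}(V) = ∅ ∈ τ ✓.
  V = {[O=P]}: π^{-1}(V) = {O, P} ∈ τ ✓.
  V = {[Q=R]}: π^{-1}(V) = {Q, R} ∉ τ ✗.
  V = {[O=P], [Q=R]}: π^{-1}(V) = {O, P, Q, R} ∈ τ ✓.
Open sets in the quotient: τ_Q = {{}, {[O=P]}, {[O=P], [Q=R]}} (3 elements).


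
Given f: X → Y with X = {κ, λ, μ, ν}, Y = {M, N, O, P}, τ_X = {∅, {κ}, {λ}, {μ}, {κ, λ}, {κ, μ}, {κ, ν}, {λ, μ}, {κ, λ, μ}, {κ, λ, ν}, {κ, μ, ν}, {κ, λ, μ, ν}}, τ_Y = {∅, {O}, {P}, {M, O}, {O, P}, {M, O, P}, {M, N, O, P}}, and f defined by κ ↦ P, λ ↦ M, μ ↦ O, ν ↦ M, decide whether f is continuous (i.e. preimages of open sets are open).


f is NOT continuous.

Compute f^{-1}(U) for each U ∈ τ_Y:
  U = ∅: f^{-1}(U) = ∅ ∈ τ_X ✓.
  U = {O}: f^{-1}(U) = {μ} ∈ τ_X ✓.
  U = {P}: f^{-1}(U) = {κ} ∈ τ_X ✓.
  U = {M, O}: f^{-1}(U) = {λ, μ, ν} ∉ τ_X ✗.
  U = {O, P}: f^{-1}(U) = {κ, μ} ∈ τ_X ✓.
  U = {M, O, P}: f^{-1}(U) = {κ, λ, μ, ν} ∈ τ_X ✓.
  U = {M, N, O, P}: f^{-1}(U) = {κ, λ, μ, ν} ∈ τ_X ✓.
Found U = {M, O} with f^{-1}(U) = {λ, μ, ν} not in τ_X. Therefore f is NOT continuous.


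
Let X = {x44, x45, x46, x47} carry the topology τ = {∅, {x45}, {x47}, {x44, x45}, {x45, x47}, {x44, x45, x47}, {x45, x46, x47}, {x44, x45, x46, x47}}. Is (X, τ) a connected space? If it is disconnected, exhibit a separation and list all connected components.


(X, τ) is connected.

Find clopen sets (U ∈ τ with X ∖ U ∈ τ):
  U = ∅, X ∖ U = {x44, x45, x46, x47} — both open, so U is clopen.
  U = {x44, x45, x46, x47}, X ∖ U = ∅ — both open, so U is clopen.
Only trivial clopens (∅ and X) exist, so (X, τ) is connected.
Compute connected components by grouping points that agree on all clopens:
  component: {x44, x45, x46, x47}


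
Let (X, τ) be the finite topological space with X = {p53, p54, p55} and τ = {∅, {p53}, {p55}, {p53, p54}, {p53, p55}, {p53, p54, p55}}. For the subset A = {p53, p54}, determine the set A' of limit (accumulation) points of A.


A' = {p54}

For each x ∈ X, list the open sets U ∈ τ with x ∈ U, then check whether U ∩ (A ∖ {x}) ≠ ∅ for every such U.
  x = p53: open {p53} ∋ x has {p53} ∩ (A ∖ {p53}) = ∅, so x is NOT a limit point.
  x = p54: opens ∋ x are {p53, p54}, {p53, p54, p55}; each meets A ∖ {p54}, so x IS a limit point.
  x = p55: open {p55} ∋ x has {p55} ∩ (A ∖ {p55}) = ∅, so x is NOT a limit point.
Collecting: A' = {p54}.


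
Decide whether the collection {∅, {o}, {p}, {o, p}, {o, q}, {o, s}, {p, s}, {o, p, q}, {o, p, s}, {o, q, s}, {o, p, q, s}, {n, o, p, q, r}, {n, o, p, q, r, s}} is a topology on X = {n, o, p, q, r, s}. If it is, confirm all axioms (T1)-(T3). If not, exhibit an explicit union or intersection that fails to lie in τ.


τ is NOT a topology on X.

Axiom (T1): ∅ ∈ τ? Yes; X ∈ τ? Yes.
Axiom (T2/T3): check pairwise unions and intersections of members of τ.
Counterexample for (T3): {o, s} ∩ {p, s} = {s} ∉ τ. Therefore τ is NOT a topology.


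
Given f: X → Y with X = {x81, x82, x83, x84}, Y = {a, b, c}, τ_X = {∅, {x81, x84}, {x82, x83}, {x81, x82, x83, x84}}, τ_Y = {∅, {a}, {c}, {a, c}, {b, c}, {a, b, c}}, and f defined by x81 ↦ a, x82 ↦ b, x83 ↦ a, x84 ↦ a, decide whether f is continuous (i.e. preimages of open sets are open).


f is NOT continuous.

Compute f^{-1}(U) for each U ∈ τ_Y:
  U = ∅: f^{-1}(U) = ∅ ∈ τ_X ✓.
  U = {a}: f^{-1}(U) = {x81, x83, x84} ∉ τ_X ✗.
  U = {c}: f^{-1}(U) = ∅ ∈ τ_X ✓.
  U = {a, c}: f^{-1}(U) = {x81, x83, x84} ∉ τ_X ✗.
  U = {b, c}: f^{-1}(U) = {x82} ∉ τ_X ✗.
  U = {a, b, c}: f^{-1}(U) = {x81, x82, x83, x84} ∈ τ_X ✓.
Found U = {a} with f^{-1}(U) = {x81, x83, x84} not in τ_X. Therefore f is NOT continuous.


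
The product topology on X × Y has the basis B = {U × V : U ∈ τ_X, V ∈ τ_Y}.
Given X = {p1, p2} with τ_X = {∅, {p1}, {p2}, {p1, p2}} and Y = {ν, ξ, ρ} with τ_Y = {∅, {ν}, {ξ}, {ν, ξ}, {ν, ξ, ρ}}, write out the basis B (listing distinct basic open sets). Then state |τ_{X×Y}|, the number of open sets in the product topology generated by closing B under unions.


Basis B = {∅ × ∅, {p1} × {ν}, {p1} × {ξ}, {p2} × {ν}, {p2} × {ξ}, {p1} × {ν, ξ}, {p1, p2} × {ν}, {p1, p2} × {ξ}, {p2} × {ν, ξ}, {p1} × {ν, ξ, ρ}, {p2} × {ν, ξ, ρ}, {p1, p2} × {ν, ξ}, {p1, p2} × {ν, ξ, ρ}}; |τ_{X×Y}| = 25.

Enumerate products U × V with U ∈ τ_X, V ∈ τ_Y (deduplicated):
  ∅ × ∅ = {} (∅)
  {p1} × {ν} = {(p1,ν)}
  {p1} × {ξ} = {(p1,ξ)}
  {p2} × {ν} = {(p2,ν)}
  {p2} × {ξ} = {(p2,ξ)}
  {p1} × {ν, ξ} = {(p1,ν), (p1,ξ)}
  {p1, p2} × {ν} = {(p1,ν), (p2,ν)}
  {p1, p2} × {ξ} = {(p1,ξ), (p2,ξ)}
  {p2} × {ν, ξ} = {(p2,ν), (p2,ξ)}
  {p1} × {ν, ξ, ρ} = {(p1,ν), (p1,ξ), (p1,ρ)}
  {p2} × {ν, ξ, ρ} = {(p2,ν), (p2,ξ), (p2,ρ)}
  {p1, p2} × {ν, ξ} = {(p1,ν), (p1,ξ), (p2,ν), (p2,ξ)}
  {p1, p2} × {ν, ξ, ρ} = {(p1,ν), (p1,ξ), (p1,ρ), (p2,ν), (p2,ξ), (p2,ρ)}
These 13 distinct sets form the basis B.
Close under arbitrary unions to get τ_{X×Y}; counting gives |τ_{X×Y}| = 25.


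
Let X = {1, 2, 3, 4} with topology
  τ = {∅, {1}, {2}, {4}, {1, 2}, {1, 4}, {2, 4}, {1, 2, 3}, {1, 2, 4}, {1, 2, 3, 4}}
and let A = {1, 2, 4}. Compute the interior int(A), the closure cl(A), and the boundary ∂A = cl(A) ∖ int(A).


int(A) = {1, 2, 4}, cl(A) = {1, 2, 3, 4}, ∂A = {3}.

Closed sets in (X, τ) are complements of opens:
  closed(X, τ) = {∅, {3}, {4}, {1, 3}, {2, 3}, {3, 4}, {1, 2, 3}, {1, 3, 4}, {2, 3, 4}, {1, 2, 3, 4}}.
int(A) = ⋃ {U ∈ τ : U ⊆ A}. Opens contained in A: ∅, {1}, {2}, {4}, {1, 2}, {1, 4}, {2, 4}, {1, 2, 4}.
Taking the union of these: int(A) = {1, 2, 4}.
cl(A) = ⋂ {C closed : A ⊆ C}. Closed sets containing A: {1, 2, 3, 4}.
Intersecting these: cl(A) = {1, 2, 3, 4}.
∂A = cl(A) ∖ int(A) = {1, 2, 3, 4} ∖ {1, 2, 4} = {3}.


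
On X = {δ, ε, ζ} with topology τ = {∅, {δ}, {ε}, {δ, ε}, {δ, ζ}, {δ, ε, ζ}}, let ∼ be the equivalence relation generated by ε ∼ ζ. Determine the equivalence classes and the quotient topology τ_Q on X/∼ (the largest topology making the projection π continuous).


X/∼ = {[δ], [ε=ζ]}; |τ_Q| = 3.

Equivalence classes: [δ], [ε=ζ].
Quotient map π: X → X/∼ sends δ ↦ [δ], ε ↦ [ε=ζ], ζ ↦ [ε=ζ].
For each subset V ⊆ X/∼, compute π^{-1}(V) ⊆ X and check whether π^{-1}(V) ∈ τ. V is open in τ_Q iff π^{-1}(V) ∈ τ.
  V = {}: π^{-1}(V) = ∅ ∈ τ ✓.
  V = {[δ]}: π^{-1}(V) = {δ} ∈ τ ✓.
  V = {[ε=ζ]}: π^{-1}(V) = {ε, ζ} ∉ τ ✗.
  V = {[δ], [ε=ζ]}: π^{-1}(V) = {δ, ε, ζ} ∈ τ ✓.
Open sets in the quotient: τ_Q = {{}, {[δ]}, {[δ], [ε=ζ]}} (3 elements).


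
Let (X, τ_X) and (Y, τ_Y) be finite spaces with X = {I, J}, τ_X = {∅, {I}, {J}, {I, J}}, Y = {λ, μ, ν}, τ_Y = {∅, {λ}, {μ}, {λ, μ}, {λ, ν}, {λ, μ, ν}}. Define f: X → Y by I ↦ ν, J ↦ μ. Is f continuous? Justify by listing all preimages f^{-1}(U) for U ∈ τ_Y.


f IS continuous.

Compute f^{-1}(U) for each U ∈ τ_Y:
  U = ∅: f^{-1}(U) = ∅ ∈ τ_X ✓.
  U = {λ}: f^{-1}(U) = ∅ ∈ τ_X ✓.
  U = {μ}: f^{-1}(U) = {J} ∈ τ_X ✓.
  U = {λ, μ}: f^{-1}(U) = {J} ∈ τ_X ✓.
  U = {λ, ν}: f^{-1}(U) = {I} ∈ τ_X ✓.
  U = {λ, μ, ν}: f^{-1}(U) = {I, J} ∈ τ_X ✓.
Every preimage lies in τ_X, so f IS continuous.


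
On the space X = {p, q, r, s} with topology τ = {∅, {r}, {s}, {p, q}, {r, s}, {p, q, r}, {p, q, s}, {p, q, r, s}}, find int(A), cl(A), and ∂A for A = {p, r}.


int(A) = {r}, cl(A) = {p, q, r}, ∂A = {p, q}.

Closed sets in (X, τ) are complements of opens:
  closed(X, τ) = {∅, {r}, {s}, {p, q}, {r, s}, {p, q, r}, {p, q, s}, {p, q, r, s}}.
int(A) = ⋃ {U ∈ τ : U ⊆ A}. Opens contained in A: ∅, {r}.
Taking the union of these: int(A) = {r}.
cl(A) = ⋂ {C closed : A ⊆ C}. Closed sets containing A: {p, q, r}, {p, q, r, s}.
Intersecting these: cl(A) = {p, q, r}.
∂A = cl(A) ∖ int(A) = {p, q, r} ∖ {r} = {p, q}.


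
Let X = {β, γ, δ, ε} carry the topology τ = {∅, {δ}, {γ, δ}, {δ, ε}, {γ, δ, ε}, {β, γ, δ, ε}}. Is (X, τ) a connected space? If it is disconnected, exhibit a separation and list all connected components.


(X, τ) is connected.

Find clopen sets (U ∈ τ with X ∖ U ∈ τ):
  U = ∅, X ∖ U = {β, γ, δ, ε} — both open, so U is clopen.
  U = {β, γ, δ, ε}, X ∖ U = ∅ — both open, so U is clopen.
Only trivial clopens (∅ and X) exist, so (X, τ) is connected.
Compute connected components by grouping points that agree on all clopens:
  component: {β, γ, δ, ε}


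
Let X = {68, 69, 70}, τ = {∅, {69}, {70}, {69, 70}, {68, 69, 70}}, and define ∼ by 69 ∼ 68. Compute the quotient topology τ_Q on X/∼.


X/∼ = {[68=69], [70]}; |τ_Q| = 3.

Equivalence classes: [68=69], [70].
Quotient map π: X → X/∼ sends 68 ↦ [68=69], 69 ↦ [68=69], 70 ↦ [70].
For each subset V ⊆ X/∼, compute π^{-1}(V) ⊆ X and check whether π^{-1}(V) ∈ τ. V is open in τ_Q iff π^{-1}(V) ∈ τ.
  V = {}: π^{-1}(V) = ∅ ∈ τ ✓.
  V = {[68=69]}: π^{-1}(V) = {68, 69} ∉ τ ✗.
  V = {[70]}: π^{-1}(V) = {70} ∈ τ ✓.
  V = {[68=69], [70]}: π^{-1}(V) = {68, 69, 70} ∈ τ ✓.
Open sets in the quotient: τ_Q = {{}, {[70]}, {[68=69], [70]}} (3 elements).
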